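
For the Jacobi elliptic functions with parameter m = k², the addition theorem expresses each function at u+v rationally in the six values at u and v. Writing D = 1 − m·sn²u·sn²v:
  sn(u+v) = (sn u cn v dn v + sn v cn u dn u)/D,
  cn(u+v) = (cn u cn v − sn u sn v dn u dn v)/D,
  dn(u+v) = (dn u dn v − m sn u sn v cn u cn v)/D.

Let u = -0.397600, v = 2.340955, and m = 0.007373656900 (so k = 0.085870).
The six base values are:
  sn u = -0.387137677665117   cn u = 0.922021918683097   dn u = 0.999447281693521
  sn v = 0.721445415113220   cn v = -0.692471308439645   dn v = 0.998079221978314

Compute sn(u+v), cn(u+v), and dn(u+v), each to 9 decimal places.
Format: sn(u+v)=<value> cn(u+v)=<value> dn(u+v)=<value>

m = k² = 0.0073736569
D = 1 − m·sn²u·sn²v = 0.9994247975034608
sn(u+v) = (sn u·cn v·dn v + sn v·cn u·dn u)/D = 0.9323876327104/0.9994247975034608 = 0.9329242530698477
cn(u+v) = (cn u·cn v − sn u·sn v·dn u·dn v)/D = -0.3598655696694668/0.9994247975034608 = -0.3600726843764557
dn(u+v) = (dn u·dn v − m·sn u·sn v·cn u·cn v)/D = 0.996212658818062/0.9994247975034608 = 0.9967860126210369

sn(u+v)=0.932924253 cn(u+v)=-0.360072684 dn(u+v)=0.996786013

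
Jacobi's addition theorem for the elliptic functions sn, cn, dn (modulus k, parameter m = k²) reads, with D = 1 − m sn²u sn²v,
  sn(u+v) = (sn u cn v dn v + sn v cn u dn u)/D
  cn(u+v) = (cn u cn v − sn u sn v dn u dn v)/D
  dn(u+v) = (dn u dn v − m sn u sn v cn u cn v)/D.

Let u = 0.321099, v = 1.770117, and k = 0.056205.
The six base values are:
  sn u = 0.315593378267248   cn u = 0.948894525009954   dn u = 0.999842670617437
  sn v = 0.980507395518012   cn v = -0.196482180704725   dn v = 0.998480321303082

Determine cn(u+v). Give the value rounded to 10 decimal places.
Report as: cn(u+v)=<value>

cn(u+v)=-0.4955135314

m = k² = 0.003159002025
D = 1 − m·sn²u·sn²v = 0.9996975125112846
cn(u+v) = (cn u·cn v − sn u·sn v·dn u·dn v)/D = -0.495363644752015/0.9996975125112846 = -0.4955135313957514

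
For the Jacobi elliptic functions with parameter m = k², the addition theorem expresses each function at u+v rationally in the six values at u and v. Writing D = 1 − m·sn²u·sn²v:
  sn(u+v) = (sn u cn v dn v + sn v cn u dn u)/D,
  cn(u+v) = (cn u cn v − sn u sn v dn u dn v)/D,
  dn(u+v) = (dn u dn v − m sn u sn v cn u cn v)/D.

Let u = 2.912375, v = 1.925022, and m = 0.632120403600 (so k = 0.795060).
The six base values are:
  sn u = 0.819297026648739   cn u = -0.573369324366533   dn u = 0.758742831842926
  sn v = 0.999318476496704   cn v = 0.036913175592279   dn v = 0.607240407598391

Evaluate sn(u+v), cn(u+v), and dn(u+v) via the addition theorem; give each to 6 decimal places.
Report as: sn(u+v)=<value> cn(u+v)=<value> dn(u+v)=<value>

sn(u+v)=-0.722542 cn(u+v)=-0.691327 dn(u+v)=0.818529

m = k² = 0.6321204036
D = 1 − m·sn²u·sn²v = 0.5762688413341094
sn(u+v) = (sn u·cn v·dn v + sn v·cn u·dn u)/D = -0.4163786913676153/0.5762688413341094 = -0.7225424341938472
cn(u+v) = (cn u·cn v − sn u·sn v·dn u·dn v)/D = -0.3983899633117646/0.5762688413341094 = -0.6913265731832026
dn(u+v) = (dn u·dn v − m·sn u·sn v·cn u·cn v)/D = 0.4716930096272095/0.5762688413341094 = 0.8185294359056473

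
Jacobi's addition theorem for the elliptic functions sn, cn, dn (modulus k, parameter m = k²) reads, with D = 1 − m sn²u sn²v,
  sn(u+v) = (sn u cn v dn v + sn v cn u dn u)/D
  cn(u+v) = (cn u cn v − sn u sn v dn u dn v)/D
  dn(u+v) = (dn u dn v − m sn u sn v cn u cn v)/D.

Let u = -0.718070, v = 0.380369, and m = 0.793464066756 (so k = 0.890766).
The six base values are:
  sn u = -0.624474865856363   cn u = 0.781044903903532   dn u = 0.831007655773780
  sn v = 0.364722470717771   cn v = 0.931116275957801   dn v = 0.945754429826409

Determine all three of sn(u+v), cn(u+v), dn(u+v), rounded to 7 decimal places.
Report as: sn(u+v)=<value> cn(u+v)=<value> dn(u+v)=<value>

sn(u+v)=-0.3266371 cn(u+v)=0.9451498 dn(u+v)=0.9567361

m = k² = 0.793464066756
D = 1 − m·sn²u·sn²v = 0.9588393491832442
sn(u+v) = (sn u·cn v·dn v + sn v·cn u·dn u)/D = -0.3131924662127172/0.9588393491832442 = -0.3266370601910527
cn(u+v) = (cn u·cn v − sn u·sn v·dn u·dn v)/D = 0.9062468629737392/0.9588393491832442 = 0.9451498457439151
dn(u+v) = (dn u·dn v − m·sn u·sn v·cn u·cn v)/D = 0.9173561943916402/0.9588393491832442 = 0.9567360738512244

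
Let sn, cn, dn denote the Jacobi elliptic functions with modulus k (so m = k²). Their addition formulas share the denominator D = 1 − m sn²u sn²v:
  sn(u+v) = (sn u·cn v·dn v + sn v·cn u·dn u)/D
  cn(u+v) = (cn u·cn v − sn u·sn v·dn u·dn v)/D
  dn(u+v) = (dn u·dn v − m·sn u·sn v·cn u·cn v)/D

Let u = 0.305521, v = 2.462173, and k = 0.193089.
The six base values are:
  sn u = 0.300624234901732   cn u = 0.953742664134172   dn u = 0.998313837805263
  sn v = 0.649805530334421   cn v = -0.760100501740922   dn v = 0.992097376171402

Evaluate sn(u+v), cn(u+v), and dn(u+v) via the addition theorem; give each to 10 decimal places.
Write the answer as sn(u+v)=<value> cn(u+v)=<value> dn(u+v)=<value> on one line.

m = k² = 0.037283361921
D = 1 − m·sn²u·sn²v = 0.9985772458863722
sn(u+v) = (sn u·cn v·dn v + sn v·cn u·dn u)/D = 0.3920034176378898/0.9985772458863722 = 0.3925619367482521
cn(u+v) = (cn u·cn v − sn u·sn v·dn u·dn v)/D = -0.9184170275872646/0.9985772458863722 = -0.9197255709267093
dn(u+v) = (dn u·dn v − m·sn u·sn v·cn u·cn v)/D = 0.9957044268141326/0.9985772458863722 = 0.9971230877890778

sn(u+v)=0.3925619367 cn(u+v)=-0.9197255709 dn(u+v)=0.9971230878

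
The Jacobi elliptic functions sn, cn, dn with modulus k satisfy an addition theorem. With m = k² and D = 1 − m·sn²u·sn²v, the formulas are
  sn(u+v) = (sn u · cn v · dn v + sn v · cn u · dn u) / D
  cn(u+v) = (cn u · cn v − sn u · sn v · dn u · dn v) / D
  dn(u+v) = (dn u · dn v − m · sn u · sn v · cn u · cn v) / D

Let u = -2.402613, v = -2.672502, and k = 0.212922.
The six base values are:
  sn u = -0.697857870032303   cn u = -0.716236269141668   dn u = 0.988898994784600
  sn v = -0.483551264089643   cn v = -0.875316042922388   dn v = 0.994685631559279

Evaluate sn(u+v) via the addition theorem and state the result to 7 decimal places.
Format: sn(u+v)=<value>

sn(u+v)=0.9550225

m = k² = 0.045335778084
D = 1 − m·sn²u·sn²v = 0.9948374998075531
sn(u+v) = (sn u·cn v·dn v + sn v·cn u·dn u)/D = 0.9500921926133693/0.9948374998075531 = 0.9550224964350062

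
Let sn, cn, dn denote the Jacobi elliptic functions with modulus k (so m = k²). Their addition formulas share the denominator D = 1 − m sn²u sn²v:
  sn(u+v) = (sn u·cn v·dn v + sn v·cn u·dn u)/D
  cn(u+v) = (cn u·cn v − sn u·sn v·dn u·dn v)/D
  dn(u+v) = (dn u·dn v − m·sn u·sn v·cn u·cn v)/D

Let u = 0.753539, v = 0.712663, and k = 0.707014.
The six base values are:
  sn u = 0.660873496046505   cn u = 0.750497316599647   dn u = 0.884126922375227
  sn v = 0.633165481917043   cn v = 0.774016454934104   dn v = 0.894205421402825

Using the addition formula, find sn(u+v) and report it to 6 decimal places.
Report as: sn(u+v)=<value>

sn(u+v)=0.961710

m = k² = 0.499868796196
D = 1 − m·sn²u·sn²v = 0.9124759997983594
sn(u+v) = (sn u·cn v·dn v + sn v·cn u·dn u)/D = 0.8775375651569511/0.9124759997983594 = 0.9617102974224757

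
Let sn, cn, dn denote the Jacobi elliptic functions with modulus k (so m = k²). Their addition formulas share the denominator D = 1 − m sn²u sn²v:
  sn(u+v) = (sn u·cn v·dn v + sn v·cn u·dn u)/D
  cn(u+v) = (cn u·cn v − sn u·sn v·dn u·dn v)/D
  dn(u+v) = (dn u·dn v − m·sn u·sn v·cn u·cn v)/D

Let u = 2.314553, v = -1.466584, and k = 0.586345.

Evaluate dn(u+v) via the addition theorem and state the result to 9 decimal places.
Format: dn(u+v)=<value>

dn(u+v)=0.903844598

sn u = 0.8899680725534241, cn u = -0.4560228391599956, dn u = 0.8530505228471779
sn v = -0.9752866655678854, cn v = 0.2209432505542444, dn v = 0.8203550918150372
m = k² = 0.343800459025
D = 1 − m·sn²u·sn²v = 0.7409880041198891
dn(u+v) = (dn u·dn v − m·sn u·sn v·cn u·cn v)/D = 0.6697380045413024/0.7409880041198891 = 0.9038445977769719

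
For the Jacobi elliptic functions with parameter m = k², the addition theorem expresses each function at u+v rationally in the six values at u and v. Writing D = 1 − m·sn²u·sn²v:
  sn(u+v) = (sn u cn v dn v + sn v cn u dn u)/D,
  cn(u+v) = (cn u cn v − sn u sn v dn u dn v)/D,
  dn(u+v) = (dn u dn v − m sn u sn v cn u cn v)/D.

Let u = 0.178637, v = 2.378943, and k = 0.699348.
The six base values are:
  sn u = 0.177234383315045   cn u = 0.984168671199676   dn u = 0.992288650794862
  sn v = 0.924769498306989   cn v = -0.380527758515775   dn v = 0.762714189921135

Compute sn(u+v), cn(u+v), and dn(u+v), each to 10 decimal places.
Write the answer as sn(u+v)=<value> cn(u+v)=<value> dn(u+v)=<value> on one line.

m = k² = 0.489087625104
D = 1 − m·sn²u·sn²v = 0.986861383832087
sn(u+v) = (sn u·cn v·dn v + sn v·cn u·dn u)/D = 0.851671414456603/0.986861383832087 = 0.8630101738802191
cn(u+v) = (cn u·cn v − sn u·sn v·dn u·dn v)/D = -0.498549087549532/0.986861383832087 = -0.5051865395863533
dn(u+v) = (dn u·dn v − m·sn u·sn v·cn u·cn v)/D = 0.7868535566527934/0.986861383832087 = 0.7973293610875297

sn(u+v)=0.8630101739 cn(u+v)=-0.5051865396 dn(u+v)=0.7973293611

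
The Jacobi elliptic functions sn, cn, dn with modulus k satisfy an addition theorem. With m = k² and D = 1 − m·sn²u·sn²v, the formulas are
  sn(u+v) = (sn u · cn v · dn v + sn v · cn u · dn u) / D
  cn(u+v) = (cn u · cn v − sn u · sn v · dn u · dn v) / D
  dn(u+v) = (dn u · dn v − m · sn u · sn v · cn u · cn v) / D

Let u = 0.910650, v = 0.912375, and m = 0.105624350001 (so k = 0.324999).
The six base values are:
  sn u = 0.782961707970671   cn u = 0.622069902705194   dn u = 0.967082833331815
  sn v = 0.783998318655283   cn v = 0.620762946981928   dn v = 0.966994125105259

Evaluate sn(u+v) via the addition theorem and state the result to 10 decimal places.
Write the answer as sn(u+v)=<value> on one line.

sn(u+v)=0.9806696073

m = k² = 0.105624350001
D = 1 − m·sn²u·sn²v = 0.9602007069913615
sn(u+v) = (sn u·cn v·dn v + sn v·cn u·dn u)/D = 0.9416396502103084/0.9602007069913615 = 0.98066960725408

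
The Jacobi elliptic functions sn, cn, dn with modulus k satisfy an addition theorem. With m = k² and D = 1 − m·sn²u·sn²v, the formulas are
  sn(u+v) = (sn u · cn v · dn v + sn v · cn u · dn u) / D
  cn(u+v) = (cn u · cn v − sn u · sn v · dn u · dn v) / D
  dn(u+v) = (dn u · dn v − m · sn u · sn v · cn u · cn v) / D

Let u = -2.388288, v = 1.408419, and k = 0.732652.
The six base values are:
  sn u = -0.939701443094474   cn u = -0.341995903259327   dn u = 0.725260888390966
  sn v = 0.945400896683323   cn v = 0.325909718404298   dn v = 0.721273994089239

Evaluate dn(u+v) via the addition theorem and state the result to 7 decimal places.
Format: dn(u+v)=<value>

m = k² = 0.536778953104
D = 1 − m·sn²u·sn²v = 0.5763499262573977
dn(u+v) = (dn u·dn v − m·sn u·sn v·cn u·cn v)/D = 0.4699598193643679/0.5763499262573977 = 0.8154070955055246

dn(u+v)=0.8154071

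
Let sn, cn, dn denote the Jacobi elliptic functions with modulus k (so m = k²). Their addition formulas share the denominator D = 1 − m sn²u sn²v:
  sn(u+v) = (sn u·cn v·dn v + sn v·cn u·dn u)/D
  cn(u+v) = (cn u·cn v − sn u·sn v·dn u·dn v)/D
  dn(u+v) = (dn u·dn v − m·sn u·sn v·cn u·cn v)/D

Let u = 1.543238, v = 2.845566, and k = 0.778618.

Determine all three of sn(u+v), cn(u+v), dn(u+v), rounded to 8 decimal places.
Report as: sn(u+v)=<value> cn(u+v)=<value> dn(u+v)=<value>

sn(u+v)=-0.44904570 cn(u+v)=-0.89350879 dn(u+v)=0.93688597

sn u = 0.9654387646276153, cn u = 0.2606299901283505, dn u = 0.6594960823846017
sn v = 0.8250014825547444, cn v = -0.5651305634828768, dn v = 0.766402205175854
m = k² = 0.606245989924
D = 1 − m·sn²u·sn²v = 0.6154013083778046
sn(u+v) = (sn u·cn v·dn v + sn v·cn u·dn u)/D = -0.2763433085510949/0.6154013083778046 = -0.4490456955308313
cn(u+v) = (cn u·cn v − sn u·sn v·dn u·dn v)/D = -0.5498664803133104/0.6154013083778046 = -0.8935087930878083
dn(u+v) = (dn u·dn v − m·sn u·sn v·cn u·cn v)/D = 0.5765608527513467/0.6154013083778046 = 0.9368859716453298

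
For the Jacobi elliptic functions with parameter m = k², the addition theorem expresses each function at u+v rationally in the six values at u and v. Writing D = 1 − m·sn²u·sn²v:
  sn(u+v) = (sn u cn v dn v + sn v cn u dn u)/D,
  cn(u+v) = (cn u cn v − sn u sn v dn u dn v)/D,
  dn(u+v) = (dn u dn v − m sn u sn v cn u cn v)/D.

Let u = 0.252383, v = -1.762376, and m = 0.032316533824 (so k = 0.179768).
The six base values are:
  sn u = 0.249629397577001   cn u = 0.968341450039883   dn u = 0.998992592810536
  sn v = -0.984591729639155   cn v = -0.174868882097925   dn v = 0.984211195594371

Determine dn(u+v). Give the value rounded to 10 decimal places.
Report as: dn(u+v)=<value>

m = k² = 0.032316533824
D = 1 − m·sn²u·sn²v = 0.998047780719114
dn(u+v) = (dn u·dn v − m·sn u·sn v·cn u·cn v)/D = 0.9818747082287002/0.998047780719114 = 0.9837952923669037

dn(u+v)=0.9837952924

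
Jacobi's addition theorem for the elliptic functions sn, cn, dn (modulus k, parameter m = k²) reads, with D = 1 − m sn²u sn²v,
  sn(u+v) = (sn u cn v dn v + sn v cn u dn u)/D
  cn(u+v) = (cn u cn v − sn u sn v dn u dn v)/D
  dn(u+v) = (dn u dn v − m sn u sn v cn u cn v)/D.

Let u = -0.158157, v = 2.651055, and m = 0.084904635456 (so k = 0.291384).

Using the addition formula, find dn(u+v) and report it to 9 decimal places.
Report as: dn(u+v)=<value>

sn u = -0.1574434756484308, cn u = 0.9875280006033965, dn u = 0.9989471186489205
sn v = 0.5297183547096645, cn v = -0.8481736052741126, dn v = 0.9880160064166848
m = k² = 0.084904635456
D = 1 − m·sn²u·sn²v = 0.9994094308161589
dn(u+v) = (dn u·dn v − m·sn u·sn v·cn u·cn v)/D = 0.9810446425561264/0.9994094308161589 = 0.9816243596530453

dn(u+v)=0.981624360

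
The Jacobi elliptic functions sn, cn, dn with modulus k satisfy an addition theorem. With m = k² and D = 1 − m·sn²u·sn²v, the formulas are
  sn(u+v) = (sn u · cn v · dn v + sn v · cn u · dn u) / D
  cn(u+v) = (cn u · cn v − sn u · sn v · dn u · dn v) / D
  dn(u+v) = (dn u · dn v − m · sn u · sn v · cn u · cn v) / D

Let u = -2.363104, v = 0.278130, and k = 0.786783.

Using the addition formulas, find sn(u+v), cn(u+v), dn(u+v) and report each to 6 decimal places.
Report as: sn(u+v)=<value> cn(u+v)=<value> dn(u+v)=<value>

sn u = -0.9698844479148189, cn u = -0.2435655100644732, dn u = 0.6462938923508385
sn v = 0.2724603867265903, cn v = 0.9621670009228111, dn v = 0.9767531435174752
m = k² = 0.619027489089
D = 1 − m·sn²u·sn²v = 0.9567728439869839
sn(u+v) = (sn u·cn v·dn v + sn v·cn u·dn u)/D = -0.9543863826002196/0.9567728439869839 = -0.9975057178913861
cn(u+v) = (cn u·cn v − sn u·sn v·dn u·dn v)/D = -0.06753449265530053/0.9567728439869839 = -0.07058571225106727
dn(u+v) = (dn u·dn v − m·sn u·sn v·cn u·cn v)/D = 0.5929342308447544/0.9567728439869839 = 0.6197230978817588

sn(u+v)=-0.997506 cn(u+v)=-0.070586 dn(u+v)=0.619723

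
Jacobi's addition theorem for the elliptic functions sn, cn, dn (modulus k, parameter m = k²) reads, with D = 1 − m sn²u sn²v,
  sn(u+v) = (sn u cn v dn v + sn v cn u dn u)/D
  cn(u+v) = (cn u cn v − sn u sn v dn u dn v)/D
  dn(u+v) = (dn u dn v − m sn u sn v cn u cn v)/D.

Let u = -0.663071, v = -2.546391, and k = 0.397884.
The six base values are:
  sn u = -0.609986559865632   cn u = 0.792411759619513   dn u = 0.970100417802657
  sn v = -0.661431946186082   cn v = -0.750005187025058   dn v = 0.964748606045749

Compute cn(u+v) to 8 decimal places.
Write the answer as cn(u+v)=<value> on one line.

m = k² = 0.158311677456
D = 1 − m·sn²u·sn²v = 0.9742294423371866
cn(u+v) = (cn u·cn v − sn u·sn v·dn u·dn v)/D = -0.9719166675206901/0.9742294423371866 = -0.9976260470932308

cn(u+v)=-0.99762605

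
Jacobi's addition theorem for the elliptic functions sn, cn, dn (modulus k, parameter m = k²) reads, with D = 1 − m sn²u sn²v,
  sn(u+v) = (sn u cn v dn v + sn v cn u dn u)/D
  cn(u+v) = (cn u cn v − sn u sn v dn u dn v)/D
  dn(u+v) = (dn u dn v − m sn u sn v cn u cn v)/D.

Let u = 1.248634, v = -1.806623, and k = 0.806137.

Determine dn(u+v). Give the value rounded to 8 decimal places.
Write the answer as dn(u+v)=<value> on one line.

sn u = 0.8886944022700427, cn u = 0.4585000102223462, dn u = 0.6976800951667807
sn v = -0.9928879870725265, cn v = 0.1190522789662861, dn v = 0.5994612980133947
m = k² = 0.649856862769
D = 1 − m·sn²u·sn²v = 0.4940319293872346
dn(u+v) = (dn u·dn v − m·sn u·sn v·cn u·cn v)/D = 0.4495324414584171/0.4940319293872346 = 0.9099258868065233

dn(u+v)=0.90992589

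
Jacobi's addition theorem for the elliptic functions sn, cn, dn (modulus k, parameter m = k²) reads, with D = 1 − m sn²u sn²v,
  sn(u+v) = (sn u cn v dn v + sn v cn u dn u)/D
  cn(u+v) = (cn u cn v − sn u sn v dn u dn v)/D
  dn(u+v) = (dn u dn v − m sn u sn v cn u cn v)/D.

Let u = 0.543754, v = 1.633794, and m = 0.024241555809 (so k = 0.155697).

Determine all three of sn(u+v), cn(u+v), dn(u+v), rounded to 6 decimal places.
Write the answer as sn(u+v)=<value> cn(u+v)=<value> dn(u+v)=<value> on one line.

sn u = 0.5168283333708604, cn u = 0.8560890571810264, dn u = 0.9967571424529668
sn v = 0.9986118846854788, cn v = -0.05267165997874065, dn v = 0.9878389026711533
m = k² = 0.024241555809
D = 1 − m·sn²u·sn²v = 0.9935427651998822
sn(u+v) = (sn u·cn v·dn v + sn v·cn u·dn u)/D = 0.8252372312979205/0.9935427651998822 = 0.8306006144908097
cn(u+v) = (cn u·cn v − sn u·sn v·dn u·dn v)/D = -0.553272752230553/0.9935427651998822 = -0.5568685834265471
dn(u+v) = (dn u·dn v − m·sn u·sn v·cn u·cn v)/D = 0.9851996381862207/0.9935427651998822 = 0.9916026493213072

sn(u+v)=0.830601 cn(u+v)=-0.556869 dn(u+v)=0.991603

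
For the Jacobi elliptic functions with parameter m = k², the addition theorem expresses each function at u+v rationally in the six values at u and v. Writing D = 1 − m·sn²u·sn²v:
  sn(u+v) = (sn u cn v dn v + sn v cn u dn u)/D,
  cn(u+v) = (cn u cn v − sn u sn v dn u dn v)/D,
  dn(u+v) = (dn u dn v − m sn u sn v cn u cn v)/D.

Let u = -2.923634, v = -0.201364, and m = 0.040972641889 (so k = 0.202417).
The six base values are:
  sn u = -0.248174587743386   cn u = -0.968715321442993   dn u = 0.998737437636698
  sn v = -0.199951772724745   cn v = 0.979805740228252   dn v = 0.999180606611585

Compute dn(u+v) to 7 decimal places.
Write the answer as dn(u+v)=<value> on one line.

m = k² = 0.040972641889
D = 1 − m·sn²u·sn²v = 0.9998991074488184
dn(u+v) = (dn u·dn v − m·sn u·sn v·cn u·cn v)/D = 0.9998488804806562/0.9998991074488184 = 0.9999497679637995

dn(u+v)=0.9999498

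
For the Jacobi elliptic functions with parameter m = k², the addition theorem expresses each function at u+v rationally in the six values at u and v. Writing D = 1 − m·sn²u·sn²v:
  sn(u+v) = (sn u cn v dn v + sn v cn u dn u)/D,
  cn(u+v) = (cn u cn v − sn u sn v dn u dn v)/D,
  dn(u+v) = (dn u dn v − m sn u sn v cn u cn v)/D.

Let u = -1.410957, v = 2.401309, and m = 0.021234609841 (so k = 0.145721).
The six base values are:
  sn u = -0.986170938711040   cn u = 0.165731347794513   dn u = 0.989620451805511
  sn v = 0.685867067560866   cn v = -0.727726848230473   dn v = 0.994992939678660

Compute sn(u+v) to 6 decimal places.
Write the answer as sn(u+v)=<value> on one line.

sn(u+v)=0.834668

m = k² = 0.021234609841
D = 1 − m·sn²u·sn²v = 0.9902853180441827
sn(u+v) = (sn u·cn v·dn v + sn v·cn u·dn u)/D = 0.8265595204278025/0.9902853180441827 = 0.8346680551219933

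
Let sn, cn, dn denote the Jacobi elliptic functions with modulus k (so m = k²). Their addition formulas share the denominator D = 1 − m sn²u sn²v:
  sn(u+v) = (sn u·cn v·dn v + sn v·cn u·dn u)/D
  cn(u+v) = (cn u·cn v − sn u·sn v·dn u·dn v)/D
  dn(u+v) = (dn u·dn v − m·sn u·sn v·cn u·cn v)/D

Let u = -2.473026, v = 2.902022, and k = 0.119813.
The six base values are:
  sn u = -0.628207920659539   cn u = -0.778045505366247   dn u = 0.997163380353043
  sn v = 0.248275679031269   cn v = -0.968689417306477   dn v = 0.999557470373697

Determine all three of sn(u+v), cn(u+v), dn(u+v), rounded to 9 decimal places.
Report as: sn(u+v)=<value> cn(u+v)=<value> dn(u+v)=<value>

m = k² = 0.014355154969
D = 1 − m·sn²u·sn²v = 0.9996507929060386
sn(u+v) = (sn u·cn v·dn v + sn v·cn u·dn u)/D = 0.4156472413761479/0.9996507929060386 = 0.4157924390454781
cn(u+v) = (cn u·cn v − sn u·sn v·dn u·dn v)/D = 0.9091419462845557/0.9996507929060386 = 0.9094595360061999
dn(u+v) = (dn u·dn v − m·sn u·sn v·cn u·cn v)/D = 0.9984095719902432/0.9996507929060386 = 0.9987583454896414

sn(u+v)=0.415792439 cn(u+v)=0.909459536 dn(u+v)=0.998758345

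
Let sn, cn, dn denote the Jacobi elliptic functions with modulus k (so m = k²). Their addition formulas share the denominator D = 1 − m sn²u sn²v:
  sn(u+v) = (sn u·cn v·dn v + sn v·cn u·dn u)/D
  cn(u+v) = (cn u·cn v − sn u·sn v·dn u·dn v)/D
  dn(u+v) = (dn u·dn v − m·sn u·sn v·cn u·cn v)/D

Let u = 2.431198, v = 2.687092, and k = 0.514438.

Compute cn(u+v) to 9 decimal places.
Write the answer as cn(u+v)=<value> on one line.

sn u = 0.7982386997126595, cn u = -0.6023412473681697, dn u = 0.9117956143156183
sn v = 0.6340415626233085, cn v = -0.773298969911504, dn v = 0.9453093787206362
m = k² = 0.264646455844
D = 1 − m·sn²u·sn²v = 0.9322097718000066
cn(u+v) = (cn u·cn v − sn u·sn v·dn u·dn v)/D = 0.02955339409962264/0.9322097718000066 = 0.03170251481333209

cn(u+v)=0.031702515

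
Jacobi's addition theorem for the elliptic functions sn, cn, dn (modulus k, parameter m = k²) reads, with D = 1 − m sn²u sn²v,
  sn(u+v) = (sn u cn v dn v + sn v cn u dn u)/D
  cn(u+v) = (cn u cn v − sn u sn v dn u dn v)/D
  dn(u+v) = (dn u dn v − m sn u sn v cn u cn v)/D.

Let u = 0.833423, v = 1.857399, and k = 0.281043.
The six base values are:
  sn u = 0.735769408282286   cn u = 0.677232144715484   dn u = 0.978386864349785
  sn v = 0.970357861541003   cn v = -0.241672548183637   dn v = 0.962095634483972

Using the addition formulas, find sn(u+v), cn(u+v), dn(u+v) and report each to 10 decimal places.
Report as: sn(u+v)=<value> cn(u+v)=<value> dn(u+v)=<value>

m = k² = 0.078985167849
D = 1 − m·sn²u·sn²v = 0.9597382306521185
sn(u+v) = (sn u·cn v·dn v + sn v·cn u·dn u)/D = 0.4718790078789509/0.9597382306521185 = 0.4916747012967492
cn(u+v) = (cn u·cn v − sn u·sn v·dn u·dn v)/D = -0.8357198533590284/0.9597382306521185 = -0.8707789547897632
dn(u+v) = (dn u·dn v − m·sn u·sn v·cn u·cn v)/D = 0.9505313566628185/0.9597382306521185 = 0.9904068904465292

sn(u+v)=0.4916747013 cn(u+v)=-0.8707789548 dn(u+v)=0.9904068904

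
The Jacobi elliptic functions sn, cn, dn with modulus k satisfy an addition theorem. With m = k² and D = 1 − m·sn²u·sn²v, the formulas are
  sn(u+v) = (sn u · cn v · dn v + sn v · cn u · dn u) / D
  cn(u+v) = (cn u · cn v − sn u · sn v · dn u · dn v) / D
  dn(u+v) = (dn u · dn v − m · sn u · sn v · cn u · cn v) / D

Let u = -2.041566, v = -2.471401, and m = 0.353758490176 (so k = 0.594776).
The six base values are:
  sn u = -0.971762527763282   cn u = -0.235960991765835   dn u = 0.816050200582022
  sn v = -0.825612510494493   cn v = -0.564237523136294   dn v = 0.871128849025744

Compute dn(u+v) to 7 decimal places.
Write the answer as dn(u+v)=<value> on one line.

dn(u+v)=0.8715593

m = k² = 0.353758490176
D = 1 − m·sn²u·sn²v = 0.7722912609237565
dn(u+v) = (dn u·dn v − m·sn u·sn v·cn u·cn v)/D = 0.6730976067168646/0.7722912609237565 = 0.8715592688589485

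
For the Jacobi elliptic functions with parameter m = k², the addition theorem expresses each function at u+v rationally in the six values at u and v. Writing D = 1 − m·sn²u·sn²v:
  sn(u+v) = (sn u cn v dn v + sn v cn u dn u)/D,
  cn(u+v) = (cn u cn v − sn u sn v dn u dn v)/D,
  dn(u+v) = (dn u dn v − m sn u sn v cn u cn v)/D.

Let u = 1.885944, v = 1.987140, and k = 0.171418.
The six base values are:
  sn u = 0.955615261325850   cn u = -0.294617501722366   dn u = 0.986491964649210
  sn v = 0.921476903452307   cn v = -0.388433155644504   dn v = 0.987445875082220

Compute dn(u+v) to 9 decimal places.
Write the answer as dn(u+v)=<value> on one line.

dn(u+v)=0.993789748

m = k² = 0.029384130724
D = 1 − m·sn²u·sn²v = 0.9772150589313383
dn(u+v) = (dn u·dn v − m·sn u·sn v·cn u·cn v)/D = 0.9711463067050155/0.9772150589313383 = 0.993789747537293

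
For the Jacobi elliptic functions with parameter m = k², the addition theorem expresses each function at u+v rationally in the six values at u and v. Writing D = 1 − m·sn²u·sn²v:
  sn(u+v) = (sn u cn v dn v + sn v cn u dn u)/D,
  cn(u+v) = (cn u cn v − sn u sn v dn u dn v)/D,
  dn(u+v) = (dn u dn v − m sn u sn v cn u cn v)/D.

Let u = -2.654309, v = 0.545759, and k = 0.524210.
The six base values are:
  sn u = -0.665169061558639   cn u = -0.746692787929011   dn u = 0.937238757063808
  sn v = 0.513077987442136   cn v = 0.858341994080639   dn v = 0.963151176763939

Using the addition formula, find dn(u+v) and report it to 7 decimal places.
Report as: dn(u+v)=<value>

m = k² = 0.2747961241
D = 1 − m·sn²u·sn²v = 0.9679932594044412
dn(u+v) = (dn u·dn v − m·sn u·sn v·cn u·cn v)/D = 0.8425951562387776/0.9679932594044412 = 0.8704556029214347

dn(u+v)=0.8704556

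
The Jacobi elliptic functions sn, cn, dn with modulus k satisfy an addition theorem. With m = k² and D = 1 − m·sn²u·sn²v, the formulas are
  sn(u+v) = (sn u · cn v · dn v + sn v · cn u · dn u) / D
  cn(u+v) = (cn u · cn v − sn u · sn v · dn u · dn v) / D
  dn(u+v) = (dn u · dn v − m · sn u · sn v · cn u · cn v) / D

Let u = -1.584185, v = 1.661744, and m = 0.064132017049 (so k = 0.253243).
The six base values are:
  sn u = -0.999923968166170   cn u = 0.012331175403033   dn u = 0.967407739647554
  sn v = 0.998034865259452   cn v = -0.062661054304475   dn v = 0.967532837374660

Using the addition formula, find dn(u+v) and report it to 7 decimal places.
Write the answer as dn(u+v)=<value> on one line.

dn(u+v)=0.9998075

m = k² = 0.064132017049
D = 1 − m·sn²u·sn²v = 0.93612950488779
dn(u+v) = (dn u·dn v − m·sn u·sn v·cn u·cn v)/D = 0.9359493025671647/0.93612950488779 = 0.9998075027870776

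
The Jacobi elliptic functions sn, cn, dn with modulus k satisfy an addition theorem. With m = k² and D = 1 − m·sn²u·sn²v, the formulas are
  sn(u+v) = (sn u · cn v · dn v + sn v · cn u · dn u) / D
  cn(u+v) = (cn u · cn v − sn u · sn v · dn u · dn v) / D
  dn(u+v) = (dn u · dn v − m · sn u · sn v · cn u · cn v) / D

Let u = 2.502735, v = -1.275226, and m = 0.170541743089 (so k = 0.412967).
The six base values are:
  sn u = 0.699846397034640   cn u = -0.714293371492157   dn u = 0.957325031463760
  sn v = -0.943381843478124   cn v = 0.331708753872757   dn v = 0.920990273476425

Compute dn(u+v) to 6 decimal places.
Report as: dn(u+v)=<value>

dn(u+v)=0.923673

m = k² = 0.170541743089
D = 1 − m·sn²u·sn²v = 0.9256619462378576
dn(u+v) = (dn u·dn v − m·sn u·sn v·cn u·cn v)/D = 0.8550089671807453/0.9256619462378576 = 0.9236730219447118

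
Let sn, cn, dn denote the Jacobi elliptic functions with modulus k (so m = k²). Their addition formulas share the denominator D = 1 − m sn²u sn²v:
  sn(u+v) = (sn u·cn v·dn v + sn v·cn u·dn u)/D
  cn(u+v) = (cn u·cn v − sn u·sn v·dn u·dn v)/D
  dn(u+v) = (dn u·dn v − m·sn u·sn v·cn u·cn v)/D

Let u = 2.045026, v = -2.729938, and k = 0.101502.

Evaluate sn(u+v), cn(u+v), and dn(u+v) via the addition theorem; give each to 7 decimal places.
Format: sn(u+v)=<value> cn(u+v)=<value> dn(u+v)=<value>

sn(u+v)=-0.6322159 cn(u+v)=0.7747923 dn(u+v)=0.9979389

sn u = 0.8925165087932055, cn u = -0.4510147242957684, dn u = 0.99588807170531
sn v = -0.4074599834193593, cn v = -0.9132230625164344, dn v = 0.9991443917513853
m = k² = 0.010302656004
D = 1 − m·sn²u·sn²v = 0.9986374525300019
sn(u+v) = (sn u·cn v·dn v + sn v·cn u·dn u)/D = -0.6313544805877717/0.9986374525300019 = -0.6322159047693077
cn(u+v) = (cn u·cn v − sn u·sn v·dn u·dn v)/D = 0.773736571086928/0.9986374525300019 = 0.7747922623237313
dn(u+v) = (dn u·dn v − m·sn u·sn v·cn u·cn v)/D = 0.996579166721974/0.9986374525300019 = 0.9979389058533572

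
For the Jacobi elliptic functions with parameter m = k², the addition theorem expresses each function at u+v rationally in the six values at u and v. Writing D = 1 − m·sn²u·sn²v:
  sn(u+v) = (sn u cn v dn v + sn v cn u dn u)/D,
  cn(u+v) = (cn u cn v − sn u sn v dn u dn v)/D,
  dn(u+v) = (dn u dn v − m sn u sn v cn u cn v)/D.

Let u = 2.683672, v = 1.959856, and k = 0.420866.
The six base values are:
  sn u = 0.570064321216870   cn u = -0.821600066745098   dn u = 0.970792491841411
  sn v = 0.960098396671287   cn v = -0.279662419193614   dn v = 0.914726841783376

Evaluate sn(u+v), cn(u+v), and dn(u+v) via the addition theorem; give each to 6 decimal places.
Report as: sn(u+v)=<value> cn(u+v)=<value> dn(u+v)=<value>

sn(u+v)=-0.962689 cn(u+v)=-0.270612 dn(u+v)=0.914245

m = k² = 0.177128189956
D = 1 − m·sn²u·sn²v = 0.9469400428867442
sn(u+v) = (sn u·cn v·dn v + sn v·cn u·dn u)/D = -0.9116083761010053/0.9469400428867442 = -0.9626885914782625
cn(u+v) = (cn u·cn v − sn u·sn v·dn u·dn v)/D = -0.2562530262159592/0.9469400428867442 = -0.2706116698104481
dn(u+v) = (dn u·dn v − m·sn u·sn v·cn u·cn v)/D = 0.8657347370823296/0.9469400428867442 = 0.9142445116621529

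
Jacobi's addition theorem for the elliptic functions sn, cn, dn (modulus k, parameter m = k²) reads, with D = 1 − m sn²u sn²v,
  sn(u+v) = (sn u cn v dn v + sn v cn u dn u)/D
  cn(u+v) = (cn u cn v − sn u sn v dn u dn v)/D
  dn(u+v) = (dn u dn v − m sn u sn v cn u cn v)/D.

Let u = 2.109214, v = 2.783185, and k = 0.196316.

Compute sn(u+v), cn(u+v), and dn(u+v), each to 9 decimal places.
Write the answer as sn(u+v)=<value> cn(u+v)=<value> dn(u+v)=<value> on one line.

sn u = 0.8709693158212927, cn u = -0.4913374104399025, dn u = 0.9852735951030499
sn v = 0.3792480207037416, cn v = -0.9252950549918088, dn v = 0.9972245644933643
m = k² = 0.038539971856
D = 1 − m·sn²u·sn²v = 0.9957950217946022
sn(u+v) = (sn u·cn v·dn v + sn v·cn u·dn u)/D = -0.9872615081777716/0.9957950217946022 = -0.9914304516189972
cn(u+v) = (cn u·cn v − sn u·sn v·dn u·dn v)/D = 0.1300862786825115/0.9957950217946022 = 0.1306355985271674
dn(u+v) = (dn u·dn v − m·sn u·sn v·cn u·cn v)/D = 0.9767514432843956/0.9957950217946022 = 0.9808760055097619

sn(u+v)=-0.991430452 cn(u+v)=0.130635599 dn(u+v)=0.980876006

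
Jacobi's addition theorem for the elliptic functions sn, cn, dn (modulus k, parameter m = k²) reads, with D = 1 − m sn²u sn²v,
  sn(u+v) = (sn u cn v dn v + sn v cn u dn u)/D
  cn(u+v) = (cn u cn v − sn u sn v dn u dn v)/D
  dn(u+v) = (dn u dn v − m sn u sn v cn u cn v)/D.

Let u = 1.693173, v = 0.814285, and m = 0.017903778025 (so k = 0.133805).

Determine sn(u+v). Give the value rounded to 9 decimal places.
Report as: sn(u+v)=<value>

sn u = 0.9934814640552414, cn u = -0.113993774297784, dn u = 0.991125054703597
sn v = 0.7262664523941753, cn v = 0.6874132964431071, dn v = 0.9952670095255948
m = k² = 0.017903778025
D = 1 − m·sn²u·sn²v = 0.9906791356080324
sn(u+v) = (sn u·cn v·dn v + sn v·cn u·dn u)/D = 0.5976449571397221/0.9906791356080324 = 0.6032679357609723

sn(u+v)=0.603267936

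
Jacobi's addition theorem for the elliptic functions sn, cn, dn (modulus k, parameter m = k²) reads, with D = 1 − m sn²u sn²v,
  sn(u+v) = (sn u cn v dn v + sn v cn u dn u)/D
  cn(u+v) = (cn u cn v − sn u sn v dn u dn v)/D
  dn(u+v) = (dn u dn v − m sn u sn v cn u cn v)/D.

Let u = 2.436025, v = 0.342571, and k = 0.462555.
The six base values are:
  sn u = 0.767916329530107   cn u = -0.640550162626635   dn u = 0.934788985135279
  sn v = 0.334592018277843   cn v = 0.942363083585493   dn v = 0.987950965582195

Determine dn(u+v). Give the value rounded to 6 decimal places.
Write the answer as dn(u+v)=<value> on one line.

dn(u+v)=0.970417

m = k² = 0.213957128025
D = 1 − m·sn²u·sn²v = 0.9858750890474848
dn(u+v) = (dn u·dn v − m·sn u·sn v·cn u·cn v)/D = 0.9567095975610572/0.9858750890474848 = 0.9704166462765519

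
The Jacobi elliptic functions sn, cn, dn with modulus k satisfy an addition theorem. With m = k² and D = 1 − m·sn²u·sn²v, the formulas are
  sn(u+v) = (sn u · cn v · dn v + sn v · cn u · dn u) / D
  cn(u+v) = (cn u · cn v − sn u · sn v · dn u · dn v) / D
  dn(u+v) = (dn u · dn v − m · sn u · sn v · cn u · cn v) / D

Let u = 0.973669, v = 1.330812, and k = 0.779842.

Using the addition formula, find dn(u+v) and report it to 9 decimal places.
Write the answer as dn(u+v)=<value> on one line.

sn u = 0.7814846783756288, cn u = 0.6239244324949457, dn u = 0.7928363635318578
sn v = 0.9178075772126856, cn v = 0.3970255044842586, dn v = 0.6983618281020079
m = k² = 0.608153544964
D = 1 − m·sn²u·sn²v = 0.6871346584496002
dn(u+v) = (dn u·dn v − m·sn u·sn v·cn u·cn v)/D = 0.4456339212001993/0.6871346584496002 = 0.6485394321481247

dn(u+v)=0.648539432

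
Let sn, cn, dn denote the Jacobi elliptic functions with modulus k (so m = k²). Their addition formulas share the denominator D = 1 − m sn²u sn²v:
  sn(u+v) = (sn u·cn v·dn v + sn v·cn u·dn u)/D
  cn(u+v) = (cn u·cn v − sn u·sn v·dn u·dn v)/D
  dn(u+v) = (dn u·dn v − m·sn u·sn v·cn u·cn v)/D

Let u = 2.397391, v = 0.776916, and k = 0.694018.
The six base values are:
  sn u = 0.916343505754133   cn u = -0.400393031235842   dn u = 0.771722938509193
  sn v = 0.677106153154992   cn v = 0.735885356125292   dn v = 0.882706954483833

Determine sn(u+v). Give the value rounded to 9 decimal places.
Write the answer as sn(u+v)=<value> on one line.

sn(u+v)=0.473879306

m = k² = 0.481660984324
D = 1 − m·sn²u·sn²v = 0.8145735847846064
sn(u+v) = (sn u·cn v·dn v + sn v·cn u·dn u)/D = 0.3860095647902705/0.8145735847846064 = 0.4738793056889282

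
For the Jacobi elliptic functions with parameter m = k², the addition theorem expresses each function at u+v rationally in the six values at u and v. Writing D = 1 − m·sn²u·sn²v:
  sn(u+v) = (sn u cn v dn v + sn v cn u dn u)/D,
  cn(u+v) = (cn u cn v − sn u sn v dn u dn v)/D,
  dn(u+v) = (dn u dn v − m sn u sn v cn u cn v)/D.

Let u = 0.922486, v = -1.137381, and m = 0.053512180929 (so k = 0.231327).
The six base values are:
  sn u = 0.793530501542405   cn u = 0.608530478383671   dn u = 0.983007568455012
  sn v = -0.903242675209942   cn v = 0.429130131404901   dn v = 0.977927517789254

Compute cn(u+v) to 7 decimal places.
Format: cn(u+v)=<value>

cn(u+v)=0.9770175

m = k² = 0.053512180929
D = 1 − m·sn²u·sn²v = 0.972509110162005
cn(u+v) = (cn u·cn v − sn u·sn v·dn u·dn v)/D = 0.9501584045136054/0.972509110162005 = 0.9770174845511974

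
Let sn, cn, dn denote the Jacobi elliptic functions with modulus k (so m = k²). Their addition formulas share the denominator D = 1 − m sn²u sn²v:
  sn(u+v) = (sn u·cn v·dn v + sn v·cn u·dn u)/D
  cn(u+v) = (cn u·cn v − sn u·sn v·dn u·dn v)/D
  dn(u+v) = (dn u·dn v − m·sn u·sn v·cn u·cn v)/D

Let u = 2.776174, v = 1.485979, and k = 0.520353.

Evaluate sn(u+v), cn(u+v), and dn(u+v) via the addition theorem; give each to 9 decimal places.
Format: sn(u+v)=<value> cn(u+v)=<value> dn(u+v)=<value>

sn u = 0.5715066858663903, cn u = -0.8205974092147837, dn u = 0.9547575775092768
sn v = 0.9837156422811456, cn v = 0.1797318422856484, dn v = 0.8590573290471698
m = k² = 0.270767244609
D = 1 − m·sn²u·sn²v = 0.9144188908237126
sn(u+v) = (sn u·cn v·dn v + sn v·cn u·dn u)/D = -0.6824726554565007/0.9144188908237126 = -0.7463457528110845
cn(u+v) = (cn u·cn v − sn u·sn v·dn u·dn v)/D = -0.6085991968852911/0.9144188908237126 = -0.6655584251294965
dn(u+v) = (dn u·dn v − m·sn u·sn v·cn u·cn v)/D = 0.8426428302239342/0.9144188908237126 = 0.9215063672458448

sn(u+v)=-0.746345753 cn(u+v)=-0.665558425 dn(u+v)=0.921506367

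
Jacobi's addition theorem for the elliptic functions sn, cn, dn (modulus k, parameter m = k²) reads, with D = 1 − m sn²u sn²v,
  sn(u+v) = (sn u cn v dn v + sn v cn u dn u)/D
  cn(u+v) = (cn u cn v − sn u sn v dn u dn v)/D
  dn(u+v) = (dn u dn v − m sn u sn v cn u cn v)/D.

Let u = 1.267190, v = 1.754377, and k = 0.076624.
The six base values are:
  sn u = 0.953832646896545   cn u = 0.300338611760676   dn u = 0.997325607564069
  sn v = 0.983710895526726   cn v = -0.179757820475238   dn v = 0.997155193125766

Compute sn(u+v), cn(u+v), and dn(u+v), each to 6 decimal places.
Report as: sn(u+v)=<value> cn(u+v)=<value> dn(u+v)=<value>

m = k² = 0.005871237376
D = 1 − m·sn²u·sn²v = 0.9948309710009852
sn(u+v) = (sn u·cn v·dn v + sn v·cn u·dn u)/D = 0.1236851149029658/0.9948309710009852 = 0.1243277687449915
cn(u+v) = (cn u·cn v − sn u·sn v·dn u·dn v)/D = -0.9871122799429674/0.9948309710009852 = -0.9922412034978652
dn(u+v) = (dn u·dn v − m·sn u·sn v·cn u·cn v)/D = 0.9947858275168975/0.9948309710009852 = 0.9999546219554843

sn(u+v)=0.124328 cn(u+v)=-0.992241 dn(u+v)=0.999955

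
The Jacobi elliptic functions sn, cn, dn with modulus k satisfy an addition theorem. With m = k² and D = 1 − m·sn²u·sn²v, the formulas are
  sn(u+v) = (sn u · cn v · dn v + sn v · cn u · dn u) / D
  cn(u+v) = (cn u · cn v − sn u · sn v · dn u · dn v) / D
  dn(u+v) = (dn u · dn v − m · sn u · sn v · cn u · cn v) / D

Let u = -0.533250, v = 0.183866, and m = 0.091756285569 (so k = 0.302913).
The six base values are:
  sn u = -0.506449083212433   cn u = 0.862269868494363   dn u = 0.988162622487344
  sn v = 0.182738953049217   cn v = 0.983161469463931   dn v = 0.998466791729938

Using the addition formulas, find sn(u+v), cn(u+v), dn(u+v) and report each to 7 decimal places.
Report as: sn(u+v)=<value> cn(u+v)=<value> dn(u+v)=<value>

m = k² = 0.091756285569
D = 1 − m·sn²u·sn²v = 0.9992140956949122
sn(u+v) = (sn u·cn v·dn v + sn v·cn u·dn u)/D = -0.3414527339486487/0.9992140956949122 = -0.3417212941848888
cn(u+v) = (cn u·cn v − sn u·sn v·dn u·dn v)/D = 0.9390627452488968/0.9992140956949122 = 0.9398013391672757
dn(u+v) = (dn u·dn v − m·sn u·sn v·cn u·cn v)/D = 0.993846540718209/0.9992140956949122 = 0.9946282233208787

sn(u+v)=-0.3417213 cn(u+v)=0.9398013 dn(u+v)=0.9946282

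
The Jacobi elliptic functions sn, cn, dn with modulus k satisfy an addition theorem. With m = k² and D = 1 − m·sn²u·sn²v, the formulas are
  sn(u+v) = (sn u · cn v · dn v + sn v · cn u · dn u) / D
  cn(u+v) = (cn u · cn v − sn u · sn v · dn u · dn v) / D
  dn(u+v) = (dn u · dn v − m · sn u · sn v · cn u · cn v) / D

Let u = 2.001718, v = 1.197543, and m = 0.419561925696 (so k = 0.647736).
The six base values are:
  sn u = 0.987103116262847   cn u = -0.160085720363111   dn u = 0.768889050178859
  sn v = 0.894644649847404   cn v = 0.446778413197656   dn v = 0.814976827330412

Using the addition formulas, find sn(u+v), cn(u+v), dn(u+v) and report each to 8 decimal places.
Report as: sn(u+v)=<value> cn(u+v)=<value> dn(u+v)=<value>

m = k² = 0.419561925696
D = 1 − m·sn²u·sn²v = 0.6727932500061507
sn(u+v) = (sn u·cn v·dn v + sn v·cn u·dn u)/D = 0.2492979555432684/0.6727932500061507 = 0.3705417013933914
cn(u+v) = (cn u·cn v − sn u·sn v·dn u·dn v)/D = -0.6249010214552265/0.6727932500061507 = -0.9288158307912774
dn(u+v) = (dn u·dn v − m·sn u·sn v·cn u·cn v)/D = 0.6531272507497678/0.6727932500061507 = 0.9707696246117168

sn(u+v)=0.37054170 cn(u+v)=-0.92881583 dn(u+v)=0.97076962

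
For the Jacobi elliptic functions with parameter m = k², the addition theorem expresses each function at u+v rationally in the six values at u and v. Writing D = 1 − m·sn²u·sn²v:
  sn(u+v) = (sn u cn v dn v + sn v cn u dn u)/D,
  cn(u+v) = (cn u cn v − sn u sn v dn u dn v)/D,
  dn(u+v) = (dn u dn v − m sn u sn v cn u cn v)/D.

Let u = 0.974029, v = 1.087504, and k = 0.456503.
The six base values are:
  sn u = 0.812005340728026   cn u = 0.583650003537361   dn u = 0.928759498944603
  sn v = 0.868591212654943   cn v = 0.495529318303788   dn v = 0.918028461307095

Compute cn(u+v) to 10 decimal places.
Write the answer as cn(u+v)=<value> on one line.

cn(u+v)=-0.3482442477

m = k² = 0.208394989009
D = 1 − m·sn²u·sn²v = 0.8963341039244927
cn(u+v) = (cn u·cn v − sn u·sn v·dn u·dn v)/D = -0.3121431956985137/0.8963341039244927 = -0.3482442476882579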